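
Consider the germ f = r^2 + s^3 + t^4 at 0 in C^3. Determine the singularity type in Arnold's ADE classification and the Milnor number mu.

The Hessian of f at 0 is [[0, 0, 0], [0, 0, 0], [0, 0, 2]] with rank 1, so corank 2. A Groebner basis of the Jacobian ideal J(f) in C{s,t,r} is {t^3, s^2, r}; counting standard monomials gives mu = 6. Corank 2; j^3 = s^3 is a perfect cube, so E-series; the 4-jet and mu = 6 give E_6.

Type E6, Milnor number mu = 6.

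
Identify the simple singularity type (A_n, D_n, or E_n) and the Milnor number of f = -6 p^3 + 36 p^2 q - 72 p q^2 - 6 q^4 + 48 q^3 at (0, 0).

Type E6, Milnor number mu = 6.

The Hessian of f at 0 is [[0, 0], [0, 0]] with rank 0, so corank 2. A Groebner basis of the Jacobian ideal J(f) in C{p,q} is {q^3, p^2 - 4*p*q + 4*q^2}; counting standard monomials gives mu = 6. Corank 2; j^3 = -6*(p - 2*q)^3 is a perfect cube, so E-series; the 4-jet and mu = 6 give E_6.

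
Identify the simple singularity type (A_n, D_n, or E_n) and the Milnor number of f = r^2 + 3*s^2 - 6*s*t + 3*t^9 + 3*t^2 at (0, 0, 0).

The Hessian of f at 0 has rank 2. Corank 1: A-series; mu = 8 gives A_8.

Type A8, Milnor number mu = 8.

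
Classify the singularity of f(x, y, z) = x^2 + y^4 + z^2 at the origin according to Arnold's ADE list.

The Hessian of f at 0 has rank 2. Corank 1: A-series; mu = 3 gives A_3.

A_3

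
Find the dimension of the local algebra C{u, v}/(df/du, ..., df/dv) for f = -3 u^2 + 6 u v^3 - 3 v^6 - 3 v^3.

2

The Hessian of f at 0 has rank 1. Corank 1: A-series; mu = 2 gives A_2.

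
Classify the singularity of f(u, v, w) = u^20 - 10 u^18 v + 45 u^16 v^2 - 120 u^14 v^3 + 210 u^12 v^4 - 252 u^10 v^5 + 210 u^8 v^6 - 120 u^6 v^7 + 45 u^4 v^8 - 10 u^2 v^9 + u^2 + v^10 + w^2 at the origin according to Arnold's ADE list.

A_{9}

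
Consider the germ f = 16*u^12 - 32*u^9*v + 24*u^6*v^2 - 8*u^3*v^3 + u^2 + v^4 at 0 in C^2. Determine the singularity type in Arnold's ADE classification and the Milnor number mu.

Type A_{3}, Milnor number mu = 3.

The Hessian of f at 0 has rank 1. Corank 1: A-series; mu = 3 gives A_3.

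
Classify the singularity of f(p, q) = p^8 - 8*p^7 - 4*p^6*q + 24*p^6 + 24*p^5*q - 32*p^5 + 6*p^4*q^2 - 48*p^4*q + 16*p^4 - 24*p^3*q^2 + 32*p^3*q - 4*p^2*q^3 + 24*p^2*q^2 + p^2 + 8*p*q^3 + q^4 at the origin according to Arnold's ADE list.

A3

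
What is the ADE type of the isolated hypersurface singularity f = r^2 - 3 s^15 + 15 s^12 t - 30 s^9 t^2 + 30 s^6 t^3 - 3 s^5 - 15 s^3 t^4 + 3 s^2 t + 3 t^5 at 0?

D_{6}

The Hessian of f at 0 has rank 1. Corank 2; j^3 = 3*s^2*t has shape L^2 M (L != M), so D-series; mu = 6 gives D_6.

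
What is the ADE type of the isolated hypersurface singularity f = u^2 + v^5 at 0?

A4

The Hessian of f at 0 is [[2, 0], [0, 0]] with rank 1, so corank 1. A Groebner basis of the Jacobian ideal J(f) in C{u,v} is {v^4, u}; counting standard monomials gives mu = 4. Corank 1: A-series; mu = 4 gives A_4.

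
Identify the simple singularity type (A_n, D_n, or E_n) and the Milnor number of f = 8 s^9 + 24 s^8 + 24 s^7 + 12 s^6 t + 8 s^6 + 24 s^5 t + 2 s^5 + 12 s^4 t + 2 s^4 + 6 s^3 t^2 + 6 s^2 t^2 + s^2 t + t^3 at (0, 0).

Type D4, Milnor number mu = 4.

The Hessian of f at 0 is [[0, 0], [0, 0]] with rank 0, so corank 2. A Groebner basis of the Jacobian ideal J(f) in C{s,t} is {t^3, s^2 + 3*t^2, s*t}; counting standard monomials gives mu = 4. Corank 2; j^3 = t*(s^2 + t^2) splits into three distinct lines over C (the quadratic factor has nonzero discriminant), so D_4.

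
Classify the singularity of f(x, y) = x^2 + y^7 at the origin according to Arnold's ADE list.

A_6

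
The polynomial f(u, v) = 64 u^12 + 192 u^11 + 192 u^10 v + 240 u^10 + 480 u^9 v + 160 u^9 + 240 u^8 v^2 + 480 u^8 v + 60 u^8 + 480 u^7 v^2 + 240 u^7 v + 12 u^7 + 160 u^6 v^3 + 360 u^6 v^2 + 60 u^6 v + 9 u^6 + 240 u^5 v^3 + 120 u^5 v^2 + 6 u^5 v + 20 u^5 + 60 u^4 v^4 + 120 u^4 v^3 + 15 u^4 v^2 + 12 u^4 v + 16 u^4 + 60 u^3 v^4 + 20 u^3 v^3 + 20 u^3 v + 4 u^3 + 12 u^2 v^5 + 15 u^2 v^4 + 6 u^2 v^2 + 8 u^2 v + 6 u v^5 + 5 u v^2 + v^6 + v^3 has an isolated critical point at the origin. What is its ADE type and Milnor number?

Type D_7, Milnor number mu = 7.

The Hessian of f at 0 has rank 0. Corank 2; j^3 = (u + v)*(2*u + v)^2 has shape L^2 M (L != M), so D-series; mu = 7 gives D_7.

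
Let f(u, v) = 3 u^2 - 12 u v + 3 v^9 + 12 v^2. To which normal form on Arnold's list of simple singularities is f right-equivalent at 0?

A8

The Hessian of f at 0 has rank 1. Corank 1: A-series; mu = 8 gives A_8.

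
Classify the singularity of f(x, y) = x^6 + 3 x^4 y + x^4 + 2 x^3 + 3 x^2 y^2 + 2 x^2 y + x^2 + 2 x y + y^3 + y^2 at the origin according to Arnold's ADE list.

The Hessian of f at 0 has rank 1. Corank 1: A-series; mu = 2 gives A_2.

A_2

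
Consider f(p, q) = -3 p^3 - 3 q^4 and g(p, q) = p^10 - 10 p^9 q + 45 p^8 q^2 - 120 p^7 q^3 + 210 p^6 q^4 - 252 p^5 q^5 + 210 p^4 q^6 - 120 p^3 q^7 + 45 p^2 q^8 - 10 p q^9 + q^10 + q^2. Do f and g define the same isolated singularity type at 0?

No.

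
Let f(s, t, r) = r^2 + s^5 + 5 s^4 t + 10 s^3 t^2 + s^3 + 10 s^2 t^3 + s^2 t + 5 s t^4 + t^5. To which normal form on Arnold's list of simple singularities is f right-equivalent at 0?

The Hessian of f at 0 has rank 1. Corank 2; j^3 = s^2*(s + t) has shape L^2 M (L != M), so D-series; mu = 6 gives D_6.

D_6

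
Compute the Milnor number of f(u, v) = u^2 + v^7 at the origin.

6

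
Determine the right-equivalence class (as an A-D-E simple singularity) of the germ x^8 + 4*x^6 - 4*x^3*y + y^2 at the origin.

A_{7}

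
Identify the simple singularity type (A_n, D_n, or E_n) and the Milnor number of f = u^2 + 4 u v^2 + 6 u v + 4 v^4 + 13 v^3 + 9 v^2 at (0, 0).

Type A_2, Milnor number mu = 2.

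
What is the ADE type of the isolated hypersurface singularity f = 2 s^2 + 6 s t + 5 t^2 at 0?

A_{1}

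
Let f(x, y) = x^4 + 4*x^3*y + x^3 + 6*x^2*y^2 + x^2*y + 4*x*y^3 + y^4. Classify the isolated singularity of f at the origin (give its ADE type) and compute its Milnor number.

The Hessian of f at 0 has rank 0. Corank 2; j^3 = x^2*(x + y) has shape L^2 M (L != M), so D-series; mu = 5 gives D_5.

Type D5, Milnor number mu = 5.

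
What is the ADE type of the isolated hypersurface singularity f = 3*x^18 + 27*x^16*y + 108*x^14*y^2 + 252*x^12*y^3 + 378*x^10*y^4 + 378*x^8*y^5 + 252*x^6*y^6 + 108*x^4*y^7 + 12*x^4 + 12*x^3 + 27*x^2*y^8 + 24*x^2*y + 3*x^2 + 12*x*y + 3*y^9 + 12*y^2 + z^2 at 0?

The Hessian of f at 0 has rank 2. Corank 1: A-series; mu = 8 gives A_8.

A8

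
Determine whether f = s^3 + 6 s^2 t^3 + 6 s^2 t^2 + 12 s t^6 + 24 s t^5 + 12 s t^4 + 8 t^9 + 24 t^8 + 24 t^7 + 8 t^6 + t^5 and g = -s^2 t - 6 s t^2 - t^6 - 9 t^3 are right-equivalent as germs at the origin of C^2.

No.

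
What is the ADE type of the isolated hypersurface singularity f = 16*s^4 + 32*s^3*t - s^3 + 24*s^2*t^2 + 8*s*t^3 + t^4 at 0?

E_6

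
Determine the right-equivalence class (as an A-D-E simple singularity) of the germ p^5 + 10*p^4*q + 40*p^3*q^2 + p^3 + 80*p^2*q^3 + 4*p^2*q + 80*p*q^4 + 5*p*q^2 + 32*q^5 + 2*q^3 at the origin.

The Hessian of f at 0 has rank 0. Corank 2; j^3 = (p + q)^2*(p + 2*q) has shape L^2 M (L != M), so D-series; mu = 6 gives D_6.

D_{6}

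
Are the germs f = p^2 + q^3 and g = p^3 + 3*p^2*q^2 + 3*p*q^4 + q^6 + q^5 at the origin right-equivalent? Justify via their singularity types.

The Hessian of f at 0 has rank 1. Corank 1: A-series; mu = 2 gives A_2. The Hessian of g at 0 has rank 0. Corank 2; j^3 = p^3 is a perfect cube, so E-series; the 5-jet and mu = 8 give E_8. f is A_2 but g is E_8, hence not right-equivalent.

No.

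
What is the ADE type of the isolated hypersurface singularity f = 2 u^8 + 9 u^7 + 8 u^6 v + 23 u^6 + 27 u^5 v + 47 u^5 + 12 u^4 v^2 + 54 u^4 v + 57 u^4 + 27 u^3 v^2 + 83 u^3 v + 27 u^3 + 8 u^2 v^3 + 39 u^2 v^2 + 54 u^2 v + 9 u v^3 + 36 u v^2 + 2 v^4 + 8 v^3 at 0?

E7

The Hessian of f at 0 is [[0, 0], [0, 0]] with rank 0, so corank 2. A Groebner basis of the Jacobian ideal J(f) in C{u,v} is {-19683*u^2/1547 - 26244*u*v/1547 + v^4 - 27*v^3/1547 - 8748*v^2/1547, u^3 + 7506*u^2/1547 + 10008*u*v/1547 + 1406*v^3/4641 + 3336*v^2/1547, u^2*v - 7533*u^2/1547 - 10044*u*v/1547 - 6281*v^3/13923 - 3348*v^2/1547, 810*u^2/221 + u*v^2 + 1080*u*v/221 + 1336*v^3/1989 + 360*v^2/221}; counting standard monomials gives mu = 7. Corank 2; j^3 = (3*u + 2*v)^3 is a perfect cube, so E-series; the 4-jet and mu = 7 give E_7.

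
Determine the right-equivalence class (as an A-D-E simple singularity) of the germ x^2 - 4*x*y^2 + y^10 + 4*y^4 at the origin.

A9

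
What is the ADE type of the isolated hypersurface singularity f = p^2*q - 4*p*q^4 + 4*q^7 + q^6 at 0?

D_{7}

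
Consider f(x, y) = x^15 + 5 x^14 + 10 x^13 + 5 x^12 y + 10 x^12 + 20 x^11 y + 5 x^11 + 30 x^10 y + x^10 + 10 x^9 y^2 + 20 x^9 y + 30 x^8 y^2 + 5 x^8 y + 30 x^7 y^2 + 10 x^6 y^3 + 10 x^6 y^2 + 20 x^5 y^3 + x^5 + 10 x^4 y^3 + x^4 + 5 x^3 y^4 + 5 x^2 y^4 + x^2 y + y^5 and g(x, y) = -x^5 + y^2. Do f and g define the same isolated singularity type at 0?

No.

The Hessian of f at 0 is [[0, 0], [0, 0]] with rank 0, so corank 2. A Groebner basis of the Jacobian ideal J(f) in C{x,y} is {x^2/5 + y^4, x^3, x*y}; counting standard monomials gives mu = 6. Corank 2; j^3 = x^2*y has shape L^2 M (L != M), so D-series; mu = 6 gives D_6. The Hessian of g at 0 is [[0, 0], [0, 2]] with rank 1, so corank 1. A Groebner basis of the Jacobian ideal J(g) in C{x,y} is {x^4, y}; counting standard monomials gives mu = 4. Corank 1: A-series; mu = 4 gives A_4. f is D_6 but g is A_4, hence not right-equivalent.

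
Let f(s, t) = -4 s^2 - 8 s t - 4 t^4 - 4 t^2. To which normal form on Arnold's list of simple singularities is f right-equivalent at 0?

The Hessian of f at 0 has rank 1. Corank 1: A-series; mu = 3 gives A_3.

A3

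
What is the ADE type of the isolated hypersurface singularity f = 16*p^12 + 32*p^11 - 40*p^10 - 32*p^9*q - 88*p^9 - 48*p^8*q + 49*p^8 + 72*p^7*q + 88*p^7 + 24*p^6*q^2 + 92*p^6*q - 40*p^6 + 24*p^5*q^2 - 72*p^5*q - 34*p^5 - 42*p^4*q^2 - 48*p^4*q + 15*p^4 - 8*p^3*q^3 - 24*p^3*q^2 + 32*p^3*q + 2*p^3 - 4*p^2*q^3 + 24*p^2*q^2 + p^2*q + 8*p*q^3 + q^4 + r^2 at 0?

D5

The Hessian of f at 0 has rank 1. Corank 2; j^3 = p^2*(2*p + q) has shape L^2 M (L != M), so D-series; mu = 5 gives D_5.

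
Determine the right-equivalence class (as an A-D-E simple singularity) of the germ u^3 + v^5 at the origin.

The Hessian of f at 0 has rank 0. Corank 2; j^3 = u^3 is a perfect cube, so E-series; the 5-jet and mu = 8 give E_8.

E8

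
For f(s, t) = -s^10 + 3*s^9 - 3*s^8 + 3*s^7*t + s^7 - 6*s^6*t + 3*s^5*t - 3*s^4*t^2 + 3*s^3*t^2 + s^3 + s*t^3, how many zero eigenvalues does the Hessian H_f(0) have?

2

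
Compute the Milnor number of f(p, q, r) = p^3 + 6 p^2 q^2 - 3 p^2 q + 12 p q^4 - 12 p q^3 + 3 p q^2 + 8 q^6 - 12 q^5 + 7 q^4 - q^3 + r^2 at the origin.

The Hessian of f at 0 has rank 1. Corank 2; j^3 = (p - q)^3 is a perfect cube, so E-series; the 4-jet and mu = 6 give E_6.

6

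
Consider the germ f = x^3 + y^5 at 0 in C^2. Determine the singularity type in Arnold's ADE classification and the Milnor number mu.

Type E_{8}, Milnor number mu = 8.

The Hessian of f at 0 is [[0, 0], [0, 0]] with rank 0, so corank 2. A Groebner basis of the Jacobian ideal J(f) in C{x,y} is {y^4, x^2}; counting standard monomials gives mu = 8. Corank 2; j^3 = x^3 is a perfect cube, so E-series; the 5-jet and mu = 8 give E_8.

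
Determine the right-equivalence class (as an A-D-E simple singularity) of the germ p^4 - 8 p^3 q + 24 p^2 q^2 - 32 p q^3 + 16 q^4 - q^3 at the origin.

E_6

The Hessian of f at 0 has rank 0. Corank 2; j^3 = -q^3 is a perfect cube, so E-series; the 4-jet and mu = 6 give E_6.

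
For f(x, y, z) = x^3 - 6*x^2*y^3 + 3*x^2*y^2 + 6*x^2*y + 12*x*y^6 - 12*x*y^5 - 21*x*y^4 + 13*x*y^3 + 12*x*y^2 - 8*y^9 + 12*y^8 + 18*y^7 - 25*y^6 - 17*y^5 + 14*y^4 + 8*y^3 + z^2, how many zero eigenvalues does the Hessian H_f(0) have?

2

The Hessian at 0 is [[0, 0, 0], [0, 0, 0], [0, 0, 2]] of rank 1; hence corank 2.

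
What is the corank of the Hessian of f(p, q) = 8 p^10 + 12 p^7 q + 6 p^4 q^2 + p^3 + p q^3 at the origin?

The Hessian at 0 is [[0, 0], [0, 0]] of rank 0; hence corank 2.

2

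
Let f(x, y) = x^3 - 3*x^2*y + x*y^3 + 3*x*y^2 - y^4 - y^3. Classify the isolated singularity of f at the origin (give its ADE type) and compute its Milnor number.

The Hessian of f at 0 is [[0, 0], [0, 0]] with rank 0, so corank 2. A Groebner basis of the Jacobian ideal J(f) in C{x,y} is {x^3 - 3*x^2*y - 6*x^2 + 12*x*y - 6*y^2, 3*x^2 + x*y^2 - 6*x*y + 3*y^2, 3*x^2 - 6*x*y + y^3 + 3*y^2}; counting standard monomials gives mu = 7. Corank 2; j^3 = (x - y)^3 is a perfect cube, so E-series; the 4-jet and mu = 7 give E_7.

Type E_7, Milnor number mu = 7.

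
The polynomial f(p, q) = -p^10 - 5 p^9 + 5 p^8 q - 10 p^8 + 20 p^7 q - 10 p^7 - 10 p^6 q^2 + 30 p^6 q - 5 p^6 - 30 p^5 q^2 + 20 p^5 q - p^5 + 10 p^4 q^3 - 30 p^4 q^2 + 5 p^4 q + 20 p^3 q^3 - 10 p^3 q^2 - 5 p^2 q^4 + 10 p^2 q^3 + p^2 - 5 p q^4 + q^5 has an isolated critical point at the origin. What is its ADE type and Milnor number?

Type A4, Milnor number mu = 4.

The Hessian of f at 0 has rank 1. Corank 1: A-series; mu = 4 gives A_4.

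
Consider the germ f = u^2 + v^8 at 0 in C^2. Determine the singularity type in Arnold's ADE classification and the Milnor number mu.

Type A_{7}, Milnor number mu = 7.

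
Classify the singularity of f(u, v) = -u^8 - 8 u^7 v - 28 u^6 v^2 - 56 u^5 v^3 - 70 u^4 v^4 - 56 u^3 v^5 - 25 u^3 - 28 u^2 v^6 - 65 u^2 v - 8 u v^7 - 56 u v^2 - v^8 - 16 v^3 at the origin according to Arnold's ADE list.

D_{9}

The Hessian of f at 0 has rank 0. Corank 2; j^3 = -(u + v)*(5*u + 4*v)^2 has shape L^2 M (L != M), so D-series; mu = 9 gives D_9.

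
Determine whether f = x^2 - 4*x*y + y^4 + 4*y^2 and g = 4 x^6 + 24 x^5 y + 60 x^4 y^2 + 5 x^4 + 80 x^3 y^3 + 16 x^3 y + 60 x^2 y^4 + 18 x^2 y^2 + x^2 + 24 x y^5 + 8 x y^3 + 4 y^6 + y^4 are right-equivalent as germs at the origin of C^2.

The Hessian of f at 0 is [[2, -4], [-4, 8]] with rank 1, so corank 1. A Groebner basis of the Jacobian ideal J(f) in C{x,y} is {y^3, x - 2*y}; counting standard monomials gives mu = 3. Corank 1: A-series; mu = 3 gives A_3. The Hessian of g at 0 is [[2, 0], [0, 0]] with rank 1, so corank 1. A Groebner basis of the Jacobian ideal J(g) in C{x,y} is {y^3, x}; counting standard monomials gives mu = 3. Corank 1: A-series; mu = 3 gives A_3. Both have type A_3, hence right-equivalent.

Yes.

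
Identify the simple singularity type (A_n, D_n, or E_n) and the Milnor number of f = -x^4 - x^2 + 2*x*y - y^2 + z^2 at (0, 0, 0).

Type A_3, Milnor number mu = 3.

The Hessian of f at 0 is [[-2, 2, 0], [2, -2, 0], [0, 0, 2]] with rank 2, so corank 1. A Groebner basis of the Jacobian ideal J(f) in C{x,y,z} is {y^3, x - y, z}; counting standard monomials gives mu = 3. Corank 1: A-series; mu = 3 gives A_3.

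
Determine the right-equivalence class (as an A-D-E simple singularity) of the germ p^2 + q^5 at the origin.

A4

The Hessian of f at 0 has rank 1. Corank 1: A-series; mu = 4 gives A_4.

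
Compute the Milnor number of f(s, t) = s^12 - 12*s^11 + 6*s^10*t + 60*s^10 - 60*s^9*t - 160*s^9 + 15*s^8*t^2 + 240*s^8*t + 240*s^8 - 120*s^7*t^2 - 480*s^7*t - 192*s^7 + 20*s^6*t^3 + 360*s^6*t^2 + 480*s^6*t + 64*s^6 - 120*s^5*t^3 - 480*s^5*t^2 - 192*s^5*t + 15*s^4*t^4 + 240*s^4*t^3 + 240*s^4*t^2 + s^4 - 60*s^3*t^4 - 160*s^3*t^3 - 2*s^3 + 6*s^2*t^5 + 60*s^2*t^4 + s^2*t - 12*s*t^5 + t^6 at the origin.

The Hessian of f at 0 has rank 0. Corank 2; j^3 = -s^2*(2*s - t) has shape L^2 M (L != M), so D-series; mu = 7 gives D_7.

7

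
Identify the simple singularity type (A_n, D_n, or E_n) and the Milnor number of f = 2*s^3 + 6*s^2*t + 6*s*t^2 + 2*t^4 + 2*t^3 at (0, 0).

The Hessian of f at 0 is [[0, 0], [0, 0]] with rank 0, so corank 2. A Groebner basis of the Jacobian ideal J(f) in C{s,t} is {t^3, s^2 + 2*s*t + t^2}; counting standard monomials gives mu = 6. Corank 2; j^3 = 2*(s + t)^3 is a perfect cube, so E-series; the 4-jet and mu = 6 give E_6.

Type E6, Milnor number mu = 6.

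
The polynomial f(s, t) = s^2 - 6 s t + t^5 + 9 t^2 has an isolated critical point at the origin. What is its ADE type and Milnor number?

Type A4, Milnor number mu = 4.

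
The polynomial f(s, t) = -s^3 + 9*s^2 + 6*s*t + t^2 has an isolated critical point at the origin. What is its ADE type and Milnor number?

The Hessian of f at 0 is [[18, 6], [6, 2]] with rank 1, so corank 1. A Groebner basis of the Jacobian ideal J(f) in C{s,t} is {t^2, s + t/3}; counting standard monomials gives mu = 2. Corank 1: A-series; mu = 2 gives A_2.

Type A2, Milnor number mu = 2.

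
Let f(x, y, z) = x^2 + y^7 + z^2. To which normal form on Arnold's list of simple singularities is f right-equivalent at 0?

A6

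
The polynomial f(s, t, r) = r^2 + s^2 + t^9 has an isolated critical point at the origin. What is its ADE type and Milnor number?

Type A_{8}, Milnor number mu = 8.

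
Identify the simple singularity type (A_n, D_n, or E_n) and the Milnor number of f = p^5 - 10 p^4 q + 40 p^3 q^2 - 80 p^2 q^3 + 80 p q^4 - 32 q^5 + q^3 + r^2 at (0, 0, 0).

Type E_8, Milnor number mu = 8.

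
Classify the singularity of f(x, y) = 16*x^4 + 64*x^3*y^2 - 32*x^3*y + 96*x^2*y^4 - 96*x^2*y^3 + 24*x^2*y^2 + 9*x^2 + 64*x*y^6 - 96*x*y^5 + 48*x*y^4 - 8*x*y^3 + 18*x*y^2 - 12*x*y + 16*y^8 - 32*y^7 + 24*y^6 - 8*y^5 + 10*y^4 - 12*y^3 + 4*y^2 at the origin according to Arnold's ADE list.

A3

The Hessian of f at 0 has rank 1. Corank 1: A-series; mu = 3 gives A_3.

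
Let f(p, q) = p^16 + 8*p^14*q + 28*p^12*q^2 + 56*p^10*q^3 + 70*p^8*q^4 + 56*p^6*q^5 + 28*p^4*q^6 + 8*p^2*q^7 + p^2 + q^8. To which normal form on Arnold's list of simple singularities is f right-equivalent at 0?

A_{7}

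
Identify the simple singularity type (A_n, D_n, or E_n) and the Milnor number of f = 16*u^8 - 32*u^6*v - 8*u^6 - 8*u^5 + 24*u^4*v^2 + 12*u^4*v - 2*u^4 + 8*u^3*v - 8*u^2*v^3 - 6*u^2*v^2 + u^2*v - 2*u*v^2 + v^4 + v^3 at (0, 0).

Type D_{5}, Milnor number mu = 5.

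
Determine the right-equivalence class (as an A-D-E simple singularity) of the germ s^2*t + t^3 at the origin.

D_4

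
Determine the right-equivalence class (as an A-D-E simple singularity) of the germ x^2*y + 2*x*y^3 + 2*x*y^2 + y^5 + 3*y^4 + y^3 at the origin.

The Hessian of f at 0 is [[0, 0], [0, 0]] with rank 0, so corank 2. A Groebner basis of the Jacobian ideal J(f) in C{x,y} is {x*y^2 - x*y - y^2, x*y + y^3 + y^2, x^2 - 2*x*y - 3*y^2}; counting standard monomials gives mu = 5. Corank 2; j^3 = y*(x + y)^2 has shape L^2 M (L != M), so D-series; mu = 5 gives D_5.

D_5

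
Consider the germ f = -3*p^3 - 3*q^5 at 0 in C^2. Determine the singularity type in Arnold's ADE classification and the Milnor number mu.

Type E_8, Milnor number mu = 8.

The Hessian of f at 0 is [[0, 0], [0, 0]] with rank 0, so corank 2. A Groebner basis of the Jacobian ideal J(f) in C{p,q} is {q^4, p^2}; counting standard monomials gives mu = 8. Corank 2; j^3 = -3*p^3 is a perfect cube, so E-series; the 5-jet and mu = 8 give E_8.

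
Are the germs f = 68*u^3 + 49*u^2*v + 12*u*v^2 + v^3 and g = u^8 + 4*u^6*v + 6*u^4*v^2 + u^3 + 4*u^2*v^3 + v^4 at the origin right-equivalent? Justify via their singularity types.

No.

The Hessian of f at 0 has rank 0. Corank 2; j^3 = (4*u + v)*(17*u^2 + 8*u*v + v^2) splits into three distinct lines over C (the quadratic factor has nonzero discriminant), so D_4. The Hessian of g at 0 has rank 0. Corank 2; j^3 = u^3 is a perfect cube, so E-series; the 4-jet and mu = 6 give E_6. f is D_4 but g is E_6, hence not right-equivalent.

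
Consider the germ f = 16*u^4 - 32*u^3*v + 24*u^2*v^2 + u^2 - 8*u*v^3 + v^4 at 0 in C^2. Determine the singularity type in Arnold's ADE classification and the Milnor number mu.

Type A_3, Milnor number mu = 3.

The Hessian of f at 0 is [[2, 0], [0, 0]] with rank 1, so corank 1. A Groebner basis of the Jacobian ideal J(f) in C{u,v} is {v^3, u}; counting standard monomials gives mu = 3. Corank 1: A-series; mu = 3 gives A_3.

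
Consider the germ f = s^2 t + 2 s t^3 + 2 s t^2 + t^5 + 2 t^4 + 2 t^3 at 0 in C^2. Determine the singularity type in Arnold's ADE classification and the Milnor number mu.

The Hessian of f at 0 has rank 0. Corank 2; j^3 = t*(s^2 + 2*s*t + 2*t^2) splits into three distinct lines over C (the quadratic factor has nonzero discriminant), so D_4.

Type D_{4}, Milnor number mu = 4.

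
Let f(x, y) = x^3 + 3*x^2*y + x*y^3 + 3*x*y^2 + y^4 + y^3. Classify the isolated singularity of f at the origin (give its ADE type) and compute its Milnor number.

The Hessian of f at 0 is [[0, 0], [0, 0]] with rank 0, so corank 2. A Groebner basis of the Jacobian ideal J(f) in C{x,y} is {x^3 + 3*x^2*y + 6*x^2 + 12*x*y + 6*y^2, -3*x^2 + x*y^2 - 6*x*y - 3*y^2, 3*x^2 + 6*x*y + y^3 + 3*y^2}; counting standard monomials gives mu = 7. Corank 2; j^3 = (x + y)^3 is a perfect cube, so E-series; the 4-jet and mu = 7 give E_7.

Type E_7, Milnor number mu = 7.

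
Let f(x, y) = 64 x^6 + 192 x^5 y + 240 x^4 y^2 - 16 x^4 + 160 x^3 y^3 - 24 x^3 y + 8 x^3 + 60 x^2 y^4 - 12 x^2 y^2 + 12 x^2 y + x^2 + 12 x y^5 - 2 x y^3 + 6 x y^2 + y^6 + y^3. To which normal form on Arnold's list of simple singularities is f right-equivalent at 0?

A_{2}

The Hessian of f at 0 has rank 1. Corank 1: A-series; mu = 2 gives A_2.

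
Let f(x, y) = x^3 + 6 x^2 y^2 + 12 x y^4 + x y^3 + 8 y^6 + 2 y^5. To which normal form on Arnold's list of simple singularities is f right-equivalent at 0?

The Hessian of f at 0 is [[0, 0], [0, 0]] with rank 0, so corank 2. A Groebner basis of the Jacobian ideal J(f) in C{x,y} is {-x^2/4 + y^4 - y^3/12, x^3, x^2*y + x^2/12 + y^3/36, x^2/2 + x*y^2 + y^3/6}; counting standard monomials gives mu = 7. Corank 2; j^3 = x^3 is a perfect cube, so E-series; the 4-jet and mu = 7 give E_7.

E7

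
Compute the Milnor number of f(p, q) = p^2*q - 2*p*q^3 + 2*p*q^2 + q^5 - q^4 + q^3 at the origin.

The Hessian of f at 0 is [[0, 0], [0, 0]] with rank 0, so corank 2. A Groebner basis of the Jacobian ideal J(f) in C{p,q} is {p*q^2 + p*q + q^2, -p*q + q^3 - q^2, p^2 + 6*p*q + 5*q^2}; counting standard monomials gives mu = 5. Corank 2; j^3 = q*(p + q)^2 has shape L^2 M (L != M), so D-series; mu = 5 gives D_5.

5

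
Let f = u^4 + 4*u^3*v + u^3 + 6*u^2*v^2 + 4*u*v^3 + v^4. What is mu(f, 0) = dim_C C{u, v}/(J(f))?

The Hessian of f at 0 has rank 0. Corank 2; j^3 = u^3 is a perfect cube, so E-series; the 4-jet and mu = 6 give E_6.

6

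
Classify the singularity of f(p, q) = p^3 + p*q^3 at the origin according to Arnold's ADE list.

The Hessian of f at 0 has rank 0. Corank 2; j^3 = p^3 is a perfect cube, so E-series; the 4-jet and mu = 7 give E_7.

E_7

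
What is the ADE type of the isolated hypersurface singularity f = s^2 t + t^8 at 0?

The Hessian of f at 0 has rank 0. Corank 2; j^3 = s^2*t has shape L^2 M (L != M), so D-series; mu = 9 gives D_9.

D_{9}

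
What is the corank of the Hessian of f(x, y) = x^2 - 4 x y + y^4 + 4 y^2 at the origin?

1

Hessian at 0 has rank 1.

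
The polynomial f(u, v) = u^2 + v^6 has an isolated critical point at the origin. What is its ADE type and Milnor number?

The Hessian of f at 0 is [[2, 0], [0, 0]] with rank 1, so corank 1. A Groebner basis of the Jacobian ideal J(f) in C{u,v} is {v^5, u}; counting standard monomials gives mu = 5. Corank 1: A-series; mu = 5 gives A_5.

Type A_5, Milnor number mu = 5.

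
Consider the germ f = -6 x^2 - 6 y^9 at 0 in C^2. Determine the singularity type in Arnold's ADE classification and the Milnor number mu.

Type A8, Milnor number mu = 8.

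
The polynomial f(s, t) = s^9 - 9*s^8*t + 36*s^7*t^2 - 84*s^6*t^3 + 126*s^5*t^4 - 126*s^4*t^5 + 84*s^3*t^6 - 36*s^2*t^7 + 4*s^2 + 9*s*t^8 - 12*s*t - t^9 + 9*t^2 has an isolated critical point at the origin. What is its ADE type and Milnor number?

Type A_8, Milnor number mu = 8.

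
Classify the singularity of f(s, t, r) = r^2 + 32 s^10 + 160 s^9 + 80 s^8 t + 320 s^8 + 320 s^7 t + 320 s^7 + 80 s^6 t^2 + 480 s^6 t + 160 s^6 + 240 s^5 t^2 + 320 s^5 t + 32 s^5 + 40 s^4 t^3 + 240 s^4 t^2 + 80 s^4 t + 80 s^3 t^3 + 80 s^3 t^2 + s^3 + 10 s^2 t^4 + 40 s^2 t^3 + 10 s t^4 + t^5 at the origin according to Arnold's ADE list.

E_8

The Hessian of f at 0 has rank 1. Corank 2; j^3 = s^3 is a perfect cube, so E-series; the 5-jet and mu = 8 give E_8.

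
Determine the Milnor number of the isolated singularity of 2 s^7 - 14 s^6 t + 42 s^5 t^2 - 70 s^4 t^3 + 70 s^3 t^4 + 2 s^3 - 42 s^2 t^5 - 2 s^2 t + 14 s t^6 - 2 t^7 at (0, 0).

The Hessian of f at 0 is [[0, 0], [0, 0]] with rank 0, so corank 2. A Groebner basis of the Jacobian ideal J(f) in C{s,t} is {s*t/7 + t^6, s*t^2, s^2 - s*t}; counting standard monomials gives mu = 8. Corank 2; j^3 = 2*s^2*(s - t) has shape L^2 M (L != M), so D-series; mu = 8 gives D_8.

8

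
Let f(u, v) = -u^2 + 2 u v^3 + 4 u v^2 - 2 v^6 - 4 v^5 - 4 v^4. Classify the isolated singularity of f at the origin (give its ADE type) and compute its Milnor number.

The Hessian of f at 0 has rank 1. Corank 1: A-series; mu = 5 gives A_5.

Type A5, Milnor number mu = 5.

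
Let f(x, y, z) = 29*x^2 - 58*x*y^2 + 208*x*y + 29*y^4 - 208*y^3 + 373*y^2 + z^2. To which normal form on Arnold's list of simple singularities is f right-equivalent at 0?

A_1

The Hessian of f at 0 is [[58, 208, 0], [208, 746, 0], [0, 0, 2]] with rank 3, so corank 0. A Groebner basis of the Jacobian ideal J(f) in C{x,y,z} is {x, y, z}; counting standard monomials gives mu = 1. Corank 0: nondegenerate Morse point, so A_1.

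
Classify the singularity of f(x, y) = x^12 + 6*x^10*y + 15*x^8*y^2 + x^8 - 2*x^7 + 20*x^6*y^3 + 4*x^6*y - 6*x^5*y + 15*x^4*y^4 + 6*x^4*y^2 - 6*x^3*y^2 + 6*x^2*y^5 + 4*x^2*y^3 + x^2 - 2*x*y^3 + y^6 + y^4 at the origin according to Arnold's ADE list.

The Hessian of f at 0 has rank 1. Corank 1: A-series; mu = 3 gives A_3.

A_3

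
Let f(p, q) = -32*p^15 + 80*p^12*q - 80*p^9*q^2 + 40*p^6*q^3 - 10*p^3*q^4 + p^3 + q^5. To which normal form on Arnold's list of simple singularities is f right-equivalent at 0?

E_{8}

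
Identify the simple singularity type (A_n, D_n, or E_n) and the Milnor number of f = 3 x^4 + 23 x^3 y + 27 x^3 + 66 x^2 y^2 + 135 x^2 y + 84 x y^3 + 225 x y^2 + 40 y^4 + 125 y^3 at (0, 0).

Type E7, Milnor number mu = 7.

The Hessian of f at 0 has rank 0. Corank 2; j^3 = (3*x + 5*y)^3 is a perfect cube, so E-series; the 4-jet and mu = 7 give E_7.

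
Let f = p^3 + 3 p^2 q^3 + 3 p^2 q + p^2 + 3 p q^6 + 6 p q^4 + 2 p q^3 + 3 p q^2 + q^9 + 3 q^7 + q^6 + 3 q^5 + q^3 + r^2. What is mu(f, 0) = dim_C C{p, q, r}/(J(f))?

The Hessian of f at 0 is [[2, 0, 0], [0, 0, 0], [0, 0, 2]] with rank 2, so corank 1. A Groebner basis of the Jacobian ideal J(f) in C{p,q,r} is {q^2, p, r}; counting standard monomials gives mu = 2. Corank 1: A-series; mu = 2 gives A_2.

2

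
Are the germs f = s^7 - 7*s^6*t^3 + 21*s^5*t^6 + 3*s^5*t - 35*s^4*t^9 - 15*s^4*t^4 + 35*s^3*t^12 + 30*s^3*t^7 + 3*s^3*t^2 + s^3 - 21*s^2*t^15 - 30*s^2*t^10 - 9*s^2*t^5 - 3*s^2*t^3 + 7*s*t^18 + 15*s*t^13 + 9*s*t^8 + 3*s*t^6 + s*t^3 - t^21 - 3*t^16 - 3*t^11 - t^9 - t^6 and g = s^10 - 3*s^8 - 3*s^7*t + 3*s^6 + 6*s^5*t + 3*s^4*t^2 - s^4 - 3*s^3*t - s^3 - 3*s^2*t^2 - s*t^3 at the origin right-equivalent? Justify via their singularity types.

Yes.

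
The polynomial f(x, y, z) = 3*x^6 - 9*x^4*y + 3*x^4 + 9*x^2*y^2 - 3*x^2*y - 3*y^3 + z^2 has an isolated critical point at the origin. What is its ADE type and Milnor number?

Type D_{4}, Milnor number mu = 4.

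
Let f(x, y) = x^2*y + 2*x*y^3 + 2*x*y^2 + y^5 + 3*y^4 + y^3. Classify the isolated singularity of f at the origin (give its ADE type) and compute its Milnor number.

The Hessian of f at 0 is [[0, 0], [0, 0]] with rank 0, so corank 2. A Groebner basis of the Jacobian ideal J(f) in C{x,y} is {x*y^2 - x*y - y^2, x*y + y^3 + y^2, x^2 - 2*x*y - 3*y^2}; counting standard monomials gives mu = 5. Corank 2; j^3 = y*(x + y)^2 has shape L^2 M (L != M), so D-series; mu = 5 gives D_5.

Type D_5, Milnor number mu = 5.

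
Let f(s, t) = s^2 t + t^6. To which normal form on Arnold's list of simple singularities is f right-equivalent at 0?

D_7

The Hessian of f at 0 is [[0, 0], [0, 0]] with rank 0, so corank 2. A Groebner basis of the Jacobian ideal J(f) in C{s,t} is {s^2/6 + t^5, s^3, s*t}; counting standard monomials gives mu = 7. Corank 2; j^3 = s^2*t has shape L^2 M (L != M), so D-series; mu = 7 gives D_7.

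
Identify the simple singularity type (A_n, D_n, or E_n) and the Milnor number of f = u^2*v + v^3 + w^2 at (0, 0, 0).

Type D_4, Milnor number mu = 4.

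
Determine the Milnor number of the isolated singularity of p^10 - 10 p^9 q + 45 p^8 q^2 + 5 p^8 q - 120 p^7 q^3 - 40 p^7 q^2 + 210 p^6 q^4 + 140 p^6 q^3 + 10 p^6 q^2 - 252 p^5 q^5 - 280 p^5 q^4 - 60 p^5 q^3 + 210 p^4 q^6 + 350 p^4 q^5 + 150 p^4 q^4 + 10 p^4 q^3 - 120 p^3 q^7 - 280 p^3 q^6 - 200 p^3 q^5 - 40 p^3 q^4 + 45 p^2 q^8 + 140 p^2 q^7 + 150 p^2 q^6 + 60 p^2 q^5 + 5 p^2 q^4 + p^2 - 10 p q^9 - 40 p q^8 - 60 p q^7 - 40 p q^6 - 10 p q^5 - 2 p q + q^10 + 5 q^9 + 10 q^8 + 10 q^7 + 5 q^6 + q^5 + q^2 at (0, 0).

4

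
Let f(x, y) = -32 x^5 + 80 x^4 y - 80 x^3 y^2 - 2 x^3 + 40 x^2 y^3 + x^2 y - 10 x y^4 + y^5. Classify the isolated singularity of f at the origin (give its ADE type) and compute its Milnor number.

The Hessian of f at 0 has rank 0. Corank 2; j^3 = -x^2*(2*x - y) has shape L^2 M (L != M), so D-series; mu = 6 gives D_6.

Type D_{6}, Milnor number mu = 6.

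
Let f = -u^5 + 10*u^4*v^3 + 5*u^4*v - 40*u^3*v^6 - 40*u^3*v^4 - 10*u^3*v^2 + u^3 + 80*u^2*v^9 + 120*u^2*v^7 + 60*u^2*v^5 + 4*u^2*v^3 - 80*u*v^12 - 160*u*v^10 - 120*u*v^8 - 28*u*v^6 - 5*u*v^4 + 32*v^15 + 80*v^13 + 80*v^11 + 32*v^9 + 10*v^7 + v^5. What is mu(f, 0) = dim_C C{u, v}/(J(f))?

8

The Hessian of f at 0 is [[0, 0], [0, 0]] with rank 0, so corank 2. A Groebner basis of the Jacobian ideal J(f) in C{u,v} is {-u^2/4 + u*v^3, -u^2 + v^4, u^3, u^2*v}; counting standard monomials gives mu = 8. Corank 2; j^3 = u^3 is a perfect cube, so E-series; the 5-jet and mu = 8 give E_8.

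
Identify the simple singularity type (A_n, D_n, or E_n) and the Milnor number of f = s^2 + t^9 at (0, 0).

The Hessian of f at 0 has rank 1. Corank 1: A-series; mu = 8 gives A_8.

Type A8, Milnor number mu = 8.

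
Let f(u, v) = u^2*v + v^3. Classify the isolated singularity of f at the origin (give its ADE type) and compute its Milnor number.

Type D_{4}, Milnor number mu = 4.

The Hessian of f at 0 is [[0, 0], [0, 0]] with rank 0, so corank 2. A Groebner basis of the Jacobian ideal J(f) in C{u,v} is {v^3, u^2 + 3*v^2, u*v}; counting standard monomials gives mu = 4. Corank 2; j^3 = v*(u^2 + v^2) splits into three distinct lines over C (the quadratic factor has nonzero discriminant), so D_4.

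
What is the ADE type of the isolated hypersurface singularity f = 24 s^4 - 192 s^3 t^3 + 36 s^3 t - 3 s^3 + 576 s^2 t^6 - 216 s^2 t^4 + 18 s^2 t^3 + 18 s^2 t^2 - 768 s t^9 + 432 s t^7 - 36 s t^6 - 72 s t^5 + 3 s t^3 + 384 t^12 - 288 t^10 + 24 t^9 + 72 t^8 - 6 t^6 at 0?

E7

The Hessian of f at 0 is [[0, 0], [0, 0]] with rank 0, so corank 2. A Groebner basis of the Jacobian ideal J(f) in C{s,t} is {3*s^2/4 + t^4 - t^3/4, s^3, s^2*t + s^2/4 - t^3/12, -s^2 + s*t^2 + t^3/3}; counting standard monomials gives mu = 7. Corank 2; j^3 = -3*s^3 is a perfect cube, so E-series; the 4-jet and mu = 7 give E_7.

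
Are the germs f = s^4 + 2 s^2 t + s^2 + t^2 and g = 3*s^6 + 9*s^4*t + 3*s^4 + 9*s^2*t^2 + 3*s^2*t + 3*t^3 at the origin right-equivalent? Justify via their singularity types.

The Hessian of f at 0 has rank 2. Corank 0: nondegenerate Morse point, so A_1. The Hessian of g at 0 has rank 0. Corank 2; j^3 = 3*t*(s^2 + t^2) splits into three distinct lines over C (the quadratic factor has nonzero discriminant), so D_4. f is A_1 but g is D_4, hence not right-equivalent.

No.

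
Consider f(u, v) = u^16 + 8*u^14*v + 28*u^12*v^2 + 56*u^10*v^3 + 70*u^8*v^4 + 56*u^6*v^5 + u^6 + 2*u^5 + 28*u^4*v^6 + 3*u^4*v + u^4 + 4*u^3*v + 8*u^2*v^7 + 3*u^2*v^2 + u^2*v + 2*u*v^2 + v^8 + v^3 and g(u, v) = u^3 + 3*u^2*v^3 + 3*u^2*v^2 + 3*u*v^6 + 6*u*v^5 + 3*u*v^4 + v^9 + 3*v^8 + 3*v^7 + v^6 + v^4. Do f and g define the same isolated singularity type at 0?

No.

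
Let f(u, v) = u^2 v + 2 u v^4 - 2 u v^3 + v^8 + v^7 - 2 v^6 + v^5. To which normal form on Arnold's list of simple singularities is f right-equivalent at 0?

The Hessian of f at 0 is [[0, 0], [0, 0]] with rank 0, so corank 2. A Groebner basis of the Jacobian ideal J(f) in C{u,v} is {u^2*v^2 + 2*u^2*v/5 - u^2/5 + 4*u*v^2/5 + 3*u*v/5 - 3*v^3/5, -8*u^2*v/15 - u^2/15 + u*v^3 + 3*u*v^2/5 + 8*u*v/15 - 8*v^3/15, u*v + v^4 - v^3, u^3 + u^2*v/3 - u^2/3 + u*v^2 + 2*u*v/3 - 2*v^3/3}; counting standard monomials gives mu = 9. Corank 2; j^3 = u^2*v has shape L^2 M (L != M), so D-series; mu = 9 gives D_9.

D_{9}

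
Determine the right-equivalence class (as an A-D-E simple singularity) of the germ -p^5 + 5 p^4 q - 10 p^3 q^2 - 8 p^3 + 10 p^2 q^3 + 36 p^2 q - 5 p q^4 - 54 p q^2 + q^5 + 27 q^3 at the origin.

The Hessian of f at 0 has rank 0. Corank 2; j^3 = -(2*p - 3*q)^3 is a perfect cube, so E-series; the 5-jet and mu = 8 give E_8.

E_8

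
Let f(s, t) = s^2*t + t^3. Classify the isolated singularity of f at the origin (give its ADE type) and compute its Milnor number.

The Hessian of f at 0 has rank 0. Corank 2; j^3 = t*(s^2 + t^2) splits into three distinct lines over C (the quadratic factor has nonzero discriminant), so D_4.

Type D4, Milnor number mu = 4.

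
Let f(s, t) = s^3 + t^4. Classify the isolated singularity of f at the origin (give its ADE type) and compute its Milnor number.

Type E_{6}, Milnor number mu = 6.

The Hessian of f at 0 has rank 0. Corank 2; j^3 = s^3 is a perfect cube, so E-series; the 4-jet and mu = 6 give E_6.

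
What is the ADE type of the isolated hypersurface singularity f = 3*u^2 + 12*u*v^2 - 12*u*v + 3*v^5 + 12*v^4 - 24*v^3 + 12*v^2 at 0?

A_4

The Hessian of f at 0 is [[6, -12], [-12, 24]] with rank 1, so corank 1. A Groebner basis of the Jacobian ideal J(f) in C{u,v} is {u^2 - 4*u*v - 2*u + 4*v, u/2 + v^2 - v}; counting standard monomials gives mu = 4. Corank 1: A-series; mu = 4 gives A_4.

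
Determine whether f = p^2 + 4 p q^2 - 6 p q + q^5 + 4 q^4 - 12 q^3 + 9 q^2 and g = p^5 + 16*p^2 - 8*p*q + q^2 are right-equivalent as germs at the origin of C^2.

Yes.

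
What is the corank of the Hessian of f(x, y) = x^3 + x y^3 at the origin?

2

Hessian at 0 has rank 0.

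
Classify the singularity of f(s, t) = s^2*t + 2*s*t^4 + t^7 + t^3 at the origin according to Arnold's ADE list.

The Hessian of f at 0 has rank 0. Corank 2; j^3 = t*(s^2 + t^2) splits into three distinct lines over C (the quadratic factor has nonzero discriminant), so D_4.

D4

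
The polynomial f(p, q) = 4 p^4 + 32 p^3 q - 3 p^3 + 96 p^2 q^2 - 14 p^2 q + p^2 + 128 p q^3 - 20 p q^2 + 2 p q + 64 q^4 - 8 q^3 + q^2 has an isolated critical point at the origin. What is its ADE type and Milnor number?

The Hessian of f at 0 is [[2, 2], [2, 2]] with rank 1, so corank 1. A Groebner basis of the Jacobian ideal J(f) in C{p,q} is {q^2, p + q}; counting standard monomials gives mu = 2. Corank 1: A-series; mu = 2 gives A_2.

Type A_2, Milnor number mu = 2.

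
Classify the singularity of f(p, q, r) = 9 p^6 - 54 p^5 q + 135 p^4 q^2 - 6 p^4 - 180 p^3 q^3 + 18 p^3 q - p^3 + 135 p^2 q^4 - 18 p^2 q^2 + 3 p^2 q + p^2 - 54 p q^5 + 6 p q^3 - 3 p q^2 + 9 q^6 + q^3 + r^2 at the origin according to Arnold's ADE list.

A_2

The Hessian of f at 0 is [[2, 0, 0], [0, 0, 0], [0, 0, 2]] with rank 2, so corank 1. A Groebner basis of the Jacobian ideal J(f) in C{p,q,r} is {q^2, p, r}; counting standard monomials gives mu = 2. Corank 1: A-series; mu = 2 gives A_2.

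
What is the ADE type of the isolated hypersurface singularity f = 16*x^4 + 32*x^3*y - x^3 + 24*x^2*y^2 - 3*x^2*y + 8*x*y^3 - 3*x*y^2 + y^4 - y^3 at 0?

E_6

The Hessian of f at 0 is [[0, 0], [0, 0]] with rank 0, so corank 2. A Groebner basis of the Jacobian ideal J(f) in C{x,y} is {y^4, x*y^2 + 5*y^3/6, x^2 + 2*x*y + y^2}; counting standard monomials gives mu = 6. Corank 2; j^3 = -(x + y)^3 is a perfect cube, so E-series; the 4-jet and mu = 6 give E_6.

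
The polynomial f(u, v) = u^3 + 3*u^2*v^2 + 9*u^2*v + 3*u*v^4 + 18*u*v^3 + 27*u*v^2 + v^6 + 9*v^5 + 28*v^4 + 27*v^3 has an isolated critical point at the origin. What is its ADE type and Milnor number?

Type E6, Milnor number mu = 6.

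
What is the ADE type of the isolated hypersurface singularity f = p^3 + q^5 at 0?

The Hessian of f at 0 has rank 0. Corank 2; j^3 = p^3 is a perfect cube, so E-series; the 5-jet and mu = 8 give E_8.

E_{8}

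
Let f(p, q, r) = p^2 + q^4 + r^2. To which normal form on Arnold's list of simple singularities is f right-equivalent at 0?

A_3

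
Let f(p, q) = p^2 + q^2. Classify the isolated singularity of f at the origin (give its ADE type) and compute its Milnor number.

Type A_1, Milnor number mu = 1.

The Hessian of f at 0 has rank 2. Corank 0: nondegenerate Morse point, so A_1.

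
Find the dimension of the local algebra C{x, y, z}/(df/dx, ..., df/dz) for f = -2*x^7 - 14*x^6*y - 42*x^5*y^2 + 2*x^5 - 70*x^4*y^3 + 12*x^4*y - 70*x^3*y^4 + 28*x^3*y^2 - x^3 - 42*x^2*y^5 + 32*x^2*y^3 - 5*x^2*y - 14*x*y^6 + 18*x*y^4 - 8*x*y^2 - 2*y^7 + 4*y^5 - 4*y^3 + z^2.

8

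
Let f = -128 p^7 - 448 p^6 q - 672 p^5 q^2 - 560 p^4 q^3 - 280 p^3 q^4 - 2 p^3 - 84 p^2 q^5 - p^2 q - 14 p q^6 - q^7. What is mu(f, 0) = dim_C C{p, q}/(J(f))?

The Hessian of f at 0 is [[0, 0], [0, 0]] with rank 0, so corank 2. A Groebner basis of the Jacobian ideal J(f) in C{p,q} is {-p*q/14 + q^6, p*q^2, p^2 + p*q/2}; counting standard monomials gives mu = 8. Corank 2; j^3 = -p^2*(2*p + q) has shape L^2 M (L != M), so D-series; mu = 8 gives D_8.

8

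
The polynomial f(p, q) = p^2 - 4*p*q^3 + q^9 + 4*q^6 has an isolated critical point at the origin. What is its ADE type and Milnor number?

Type A8, Milnor number mu = 8.

The Hessian of f at 0 has rank 1. Corank 1: A-series; mu = 8 gives A_8.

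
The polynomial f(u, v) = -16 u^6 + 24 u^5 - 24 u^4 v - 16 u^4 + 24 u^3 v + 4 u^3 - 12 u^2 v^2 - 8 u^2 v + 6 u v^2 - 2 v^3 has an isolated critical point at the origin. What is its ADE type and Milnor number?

The Hessian of f at 0 is [[0, 0], [0, 0]] with rank 0, so corank 2. A Groebner basis of the Jacobian ideal J(f) in C{u,v} is {v^3, u^2 - 3*v^2/2, u*v - 3*v^2/2}; counting standard monomials gives mu = 4. Corank 2; j^3 = 2*(u - v)*(2*u^2 - 2*u*v + v^2) splits into three distinct lines over C (the quadratic factor has nonzero discriminant), so D_4.

Type D_4, Milnor number mu = 4.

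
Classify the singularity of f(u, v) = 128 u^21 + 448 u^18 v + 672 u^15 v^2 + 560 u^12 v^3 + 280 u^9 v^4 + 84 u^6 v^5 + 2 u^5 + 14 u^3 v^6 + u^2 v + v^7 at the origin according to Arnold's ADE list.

D8

The Hessian of f at 0 has rank 0. Corank 2; j^3 = u^2*v has shape L^2 M (L != M), so D-series; mu = 8 gives D_8.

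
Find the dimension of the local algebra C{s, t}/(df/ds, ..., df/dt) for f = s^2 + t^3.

2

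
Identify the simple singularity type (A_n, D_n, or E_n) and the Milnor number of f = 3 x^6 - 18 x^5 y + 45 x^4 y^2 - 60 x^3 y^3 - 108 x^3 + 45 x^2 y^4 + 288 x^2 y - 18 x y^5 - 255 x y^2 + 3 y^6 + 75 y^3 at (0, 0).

Type D_7, Milnor number mu = 7.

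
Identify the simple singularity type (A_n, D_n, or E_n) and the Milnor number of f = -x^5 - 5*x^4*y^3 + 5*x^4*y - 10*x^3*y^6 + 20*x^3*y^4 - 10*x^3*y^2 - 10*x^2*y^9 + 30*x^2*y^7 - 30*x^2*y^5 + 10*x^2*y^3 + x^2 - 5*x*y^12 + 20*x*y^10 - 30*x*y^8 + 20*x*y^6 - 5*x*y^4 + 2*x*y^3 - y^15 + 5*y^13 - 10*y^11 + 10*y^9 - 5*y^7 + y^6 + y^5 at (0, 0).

Type A4, Milnor number mu = 4.

The Hessian of f at 0 has rank 1. Corank 1: A-series; mu = 4 gives A_4.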